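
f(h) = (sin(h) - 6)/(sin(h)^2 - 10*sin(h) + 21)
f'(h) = (-2*sin(h)*cos(h) + 10*cos(h))*(sin(h) - 6)/(sin(h)^2 - 10*sin(h) + 21)^2 + cos(h)/(sin(h)^2 - 10*sin(h) + 21)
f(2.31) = -0.37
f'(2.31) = 0.10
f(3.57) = -0.25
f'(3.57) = 0.06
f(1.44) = -0.42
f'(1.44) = -0.03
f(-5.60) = -0.36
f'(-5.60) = -0.11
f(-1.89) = -0.22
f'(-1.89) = 0.02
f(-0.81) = -0.23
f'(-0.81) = -0.04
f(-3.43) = -0.31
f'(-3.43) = 0.10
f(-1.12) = -0.22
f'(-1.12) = -0.02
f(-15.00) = -0.24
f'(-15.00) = 0.05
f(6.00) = -0.26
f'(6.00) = -0.07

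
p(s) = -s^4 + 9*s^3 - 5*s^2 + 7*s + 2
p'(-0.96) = 45.02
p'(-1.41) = 85.99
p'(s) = -4*s^3 + 27*s^2 - 10*s + 7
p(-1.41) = -46.99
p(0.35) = 4.21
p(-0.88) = -14.76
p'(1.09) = 23.00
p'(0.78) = 13.73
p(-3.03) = -399.77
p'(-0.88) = 39.43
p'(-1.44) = 89.33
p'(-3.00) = 388.00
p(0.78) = 8.32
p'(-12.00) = 10927.00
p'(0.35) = 6.64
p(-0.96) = -18.14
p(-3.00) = -388.00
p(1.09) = 13.93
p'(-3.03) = 396.46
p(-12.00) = -37090.00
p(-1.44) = -49.62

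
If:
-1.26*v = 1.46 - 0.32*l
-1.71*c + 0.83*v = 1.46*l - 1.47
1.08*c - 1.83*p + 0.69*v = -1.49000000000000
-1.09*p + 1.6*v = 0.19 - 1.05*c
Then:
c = -351.29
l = 481.28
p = -160.86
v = 121.07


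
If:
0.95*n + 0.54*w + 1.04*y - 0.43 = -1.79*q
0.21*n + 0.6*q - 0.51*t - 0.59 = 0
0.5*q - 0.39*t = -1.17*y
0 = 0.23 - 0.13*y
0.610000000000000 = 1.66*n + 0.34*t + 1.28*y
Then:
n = 6.91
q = -34.27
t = -38.62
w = 98.81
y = 1.77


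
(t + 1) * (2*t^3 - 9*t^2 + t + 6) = 2*t^4 - 7*t^3 - 8*t^2 + 7*t + 6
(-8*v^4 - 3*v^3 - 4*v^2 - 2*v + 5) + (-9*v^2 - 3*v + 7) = -8*v^4 - 3*v^3 - 13*v^2 - 5*v + 12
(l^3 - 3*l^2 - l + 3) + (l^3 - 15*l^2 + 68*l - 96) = 2*l^3 - 18*l^2 + 67*l - 93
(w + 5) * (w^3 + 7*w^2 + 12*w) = w^4 + 12*w^3 + 47*w^2 + 60*w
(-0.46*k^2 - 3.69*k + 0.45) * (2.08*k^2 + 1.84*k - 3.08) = -0.9568*k^4 - 8.5216*k^3 - 4.4368*k^2 + 12.1932*k - 1.386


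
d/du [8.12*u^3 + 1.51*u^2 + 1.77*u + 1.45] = 24.36*u^2 + 3.02*u + 1.77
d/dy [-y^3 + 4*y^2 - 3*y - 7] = -3*y^2 + 8*y - 3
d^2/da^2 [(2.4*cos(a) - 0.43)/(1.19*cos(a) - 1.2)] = (2.818277*sin(a)^2 - 2.84196*cos(a) + 2.818277)/(1.685159*cos(a)^3 - 5.09796*cos(a)^2 + 5.1408*cos(a) - 1.728)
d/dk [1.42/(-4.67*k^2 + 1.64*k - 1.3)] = (13.2628*k - 2.3288)/(4.67*k^2 - 1.64*k + 1.3)^2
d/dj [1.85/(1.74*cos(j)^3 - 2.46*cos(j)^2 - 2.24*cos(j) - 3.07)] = (9.657*cos(j)^2 - 9.102*cos(j) - 4.144)*sin(j)/(-1.74*cos(j)^3 + 2.46*cos(j)^2 + 2.24*cos(j) + 3.07)^2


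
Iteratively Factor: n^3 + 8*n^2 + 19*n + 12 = (n + 1)*(n^2 + 7*n + 12) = (n + 1)*(n + 3)*(n + 4)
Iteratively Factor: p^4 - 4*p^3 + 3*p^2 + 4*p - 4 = (p - 1)*(p^3 - 3*p^2 + 4) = (p - 2)*(p - 1)*(p^2 - p - 2) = (p - 2)*(p - 1)*(p + 1)*(p - 2)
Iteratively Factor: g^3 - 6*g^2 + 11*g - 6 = (g - 2)*(g^2 - 4*g + 3) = (g - 3)*(g - 2)*(g - 1)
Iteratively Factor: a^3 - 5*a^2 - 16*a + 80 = (a - 4)*(a^2 - a - 20) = (a - 4)*(a + 4)*(a - 5)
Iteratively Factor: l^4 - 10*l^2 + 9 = (l - 3)*(l^3 + 3*l^2 - l - 3) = (l - 3)*(l + 1)*(l^2 + 2*l - 3) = (l - 3)*(l - 1)*(l + 1)*(l + 3)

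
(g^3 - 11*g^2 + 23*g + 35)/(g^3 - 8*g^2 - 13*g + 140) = (g + 1)/(g + 4)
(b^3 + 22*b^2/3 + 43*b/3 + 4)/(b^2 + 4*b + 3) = (3*b^2 + 13*b + 4)/(3*(b + 1))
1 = 1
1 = 1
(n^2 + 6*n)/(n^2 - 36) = n/(n - 6)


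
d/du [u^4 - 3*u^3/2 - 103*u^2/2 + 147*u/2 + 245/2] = 4*u^3 - 9*u^2/2 - 103*u + 147/2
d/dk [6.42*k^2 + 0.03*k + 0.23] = 12.84*k + 0.03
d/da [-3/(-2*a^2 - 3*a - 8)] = 3*(-4*a - 3)/(2*a^2 + 3*a + 8)^2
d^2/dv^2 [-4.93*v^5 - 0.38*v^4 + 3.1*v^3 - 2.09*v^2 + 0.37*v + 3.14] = -98.6*v^3 - 4.56*v^2 + 18.6*v - 4.18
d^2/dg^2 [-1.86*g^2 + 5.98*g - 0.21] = -3.72000000000000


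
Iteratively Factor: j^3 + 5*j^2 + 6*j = (j + 2)*(j^2 + 3*j) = j*(j + 2)*(j + 3)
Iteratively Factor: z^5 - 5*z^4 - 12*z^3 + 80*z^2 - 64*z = (z - 4)*(z^4 - z^3 - 16*z^2 + 16*z) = (z - 4)^2*(z^3 + 3*z^2 - 4*z) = (z - 4)^2*(z + 4)*(z^2 - z) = z*(z - 4)^2*(z + 4)*(z - 1)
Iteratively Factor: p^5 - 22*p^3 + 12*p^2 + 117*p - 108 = (p - 3)*(p^4 + 3*p^3 - 13*p^2 - 27*p + 36) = (p - 3)*(p - 1)*(p^3 + 4*p^2 - 9*p - 36) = (p - 3)^2*(p - 1)*(p^2 + 7*p + 12) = (p - 3)^2*(p - 1)*(p + 3)*(p + 4)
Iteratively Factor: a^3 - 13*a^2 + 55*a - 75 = (a - 5)*(a^2 - 8*a + 15) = (a - 5)*(a - 3)*(a - 5)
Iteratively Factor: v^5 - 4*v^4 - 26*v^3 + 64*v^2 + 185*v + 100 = (v - 5)*(v^4 + v^3 - 21*v^2 - 41*v - 20) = (v - 5)*(v + 1)*(v^3 - 21*v - 20) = (v - 5)*(v + 1)^2*(v^2 - v - 20) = (v - 5)^2*(v + 1)^2*(v + 4)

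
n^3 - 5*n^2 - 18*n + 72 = (n - 6)*(n - 3)*(n + 4)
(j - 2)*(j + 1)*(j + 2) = j^3 + j^2 - 4*j - 4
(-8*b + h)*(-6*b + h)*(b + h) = 48*b^3 + 34*b^2*h - 13*b*h^2 + h^3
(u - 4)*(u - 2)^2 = u^3 - 8*u^2 + 20*u - 16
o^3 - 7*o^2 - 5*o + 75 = (o - 5)^2*(o + 3)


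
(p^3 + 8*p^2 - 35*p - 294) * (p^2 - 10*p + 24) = p^5 - 2*p^4 - 91*p^3 + 248*p^2 + 2100*p - 7056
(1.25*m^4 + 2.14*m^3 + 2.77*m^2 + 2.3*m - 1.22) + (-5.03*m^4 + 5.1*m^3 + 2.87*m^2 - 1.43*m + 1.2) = -3.78*m^4 + 7.24*m^3 + 5.64*m^2 + 0.87*m - 0.02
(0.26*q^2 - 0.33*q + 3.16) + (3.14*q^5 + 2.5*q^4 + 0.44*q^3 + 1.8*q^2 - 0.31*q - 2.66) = 3.14*q^5 + 2.5*q^4 + 0.44*q^3 + 2.06*q^2 - 0.64*q + 0.5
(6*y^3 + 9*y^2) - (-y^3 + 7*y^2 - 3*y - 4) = 7*y^3 + 2*y^2 + 3*y + 4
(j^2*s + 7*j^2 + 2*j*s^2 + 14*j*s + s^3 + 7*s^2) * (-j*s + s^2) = -j^3*s^2 - 7*j^3*s - j^2*s^3 - 7*j^2*s^2 + j*s^4 + 7*j*s^3 + s^5 + 7*s^4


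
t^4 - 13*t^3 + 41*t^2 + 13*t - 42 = (t - 7)*(t - 6)*(t - 1)*(t + 1)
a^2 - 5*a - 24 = (a - 8)*(a + 3)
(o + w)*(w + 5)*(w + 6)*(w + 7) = o*w^3 + 18*o*w^2 + 107*o*w + 210*o + w^4 + 18*w^3 + 107*w^2 + 210*w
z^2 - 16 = (z - 4)*(z + 4)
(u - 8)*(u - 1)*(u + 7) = u^3 - 2*u^2 - 55*u + 56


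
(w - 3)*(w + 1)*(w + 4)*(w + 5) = w^4 + 7*w^3 - w^2 - 67*w - 60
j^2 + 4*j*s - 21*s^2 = (j - 3*s)*(j + 7*s)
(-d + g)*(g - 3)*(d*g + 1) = -d^2*g^2 + 3*d^2*g + d*g^3 - 3*d*g^2 - d*g + 3*d + g^2 - 3*g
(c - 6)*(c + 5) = c^2 - c - 30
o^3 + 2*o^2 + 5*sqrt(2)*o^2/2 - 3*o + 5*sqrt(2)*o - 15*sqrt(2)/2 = (o - 1)*(o + 3)*(o + 5*sqrt(2)/2)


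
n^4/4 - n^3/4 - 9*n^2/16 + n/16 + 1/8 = (n/2 + 1/4)*(n/2 + 1/2)*(n - 2)*(n - 1/2)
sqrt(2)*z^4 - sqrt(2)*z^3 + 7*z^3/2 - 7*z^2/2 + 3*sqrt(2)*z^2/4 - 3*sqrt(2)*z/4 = z*(z - 1)*(z + 3*sqrt(2)/2)*(sqrt(2)*z + 1/2)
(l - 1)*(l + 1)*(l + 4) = l^3 + 4*l^2 - l - 4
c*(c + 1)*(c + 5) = c^3 + 6*c^2 + 5*c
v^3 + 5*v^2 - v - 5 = (v - 1)*(v + 1)*(v + 5)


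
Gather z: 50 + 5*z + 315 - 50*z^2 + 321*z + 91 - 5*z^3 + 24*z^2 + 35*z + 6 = -5*z^3 - 26*z^2 + 361*z + 462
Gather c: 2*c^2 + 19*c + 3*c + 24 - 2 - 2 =2*c^2 + 22*c + 20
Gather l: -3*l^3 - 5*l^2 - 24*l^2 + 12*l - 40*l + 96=-3*l^3 - 29*l^2 - 28*l + 96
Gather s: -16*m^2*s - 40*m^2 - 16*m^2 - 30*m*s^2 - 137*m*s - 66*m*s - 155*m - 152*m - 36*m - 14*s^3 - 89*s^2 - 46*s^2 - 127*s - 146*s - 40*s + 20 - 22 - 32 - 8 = -56*m^2 - 343*m - 14*s^3 + s^2*(-30*m - 135) + s*(-16*m^2 - 203*m - 313) - 42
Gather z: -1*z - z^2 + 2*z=-z^2 + z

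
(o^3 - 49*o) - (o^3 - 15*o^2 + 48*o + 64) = 15*o^2 - 97*o - 64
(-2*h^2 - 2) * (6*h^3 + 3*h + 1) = -12*h^5 - 18*h^3 - 2*h^2 - 6*h - 2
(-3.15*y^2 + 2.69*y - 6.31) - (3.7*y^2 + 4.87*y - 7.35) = -6.85*y^2 - 2.18*y + 1.04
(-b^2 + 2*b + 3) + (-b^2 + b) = -2*b^2 + 3*b + 3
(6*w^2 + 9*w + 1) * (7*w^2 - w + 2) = 42*w^4 + 57*w^3 + 10*w^2 + 17*w + 2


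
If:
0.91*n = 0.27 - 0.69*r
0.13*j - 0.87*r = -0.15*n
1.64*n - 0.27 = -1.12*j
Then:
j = -0.17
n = 0.28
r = 0.02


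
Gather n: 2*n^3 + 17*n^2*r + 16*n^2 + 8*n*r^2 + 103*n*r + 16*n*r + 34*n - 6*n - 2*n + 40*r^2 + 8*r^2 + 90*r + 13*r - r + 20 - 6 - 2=2*n^3 + n^2*(17*r + 16) + n*(8*r^2 + 119*r + 26) + 48*r^2 + 102*r + 12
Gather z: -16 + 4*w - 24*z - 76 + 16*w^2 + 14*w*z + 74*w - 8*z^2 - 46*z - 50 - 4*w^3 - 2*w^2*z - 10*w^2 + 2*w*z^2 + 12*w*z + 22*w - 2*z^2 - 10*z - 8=-4*w^3 + 6*w^2 + 100*w + z^2*(2*w - 10) + z*(-2*w^2 + 26*w - 80) - 150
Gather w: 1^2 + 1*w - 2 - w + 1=0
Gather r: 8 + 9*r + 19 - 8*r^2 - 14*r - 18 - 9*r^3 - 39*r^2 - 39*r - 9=-9*r^3 - 47*r^2 - 44*r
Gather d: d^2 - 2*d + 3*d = d^2 + d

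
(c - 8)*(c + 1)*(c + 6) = c^3 - c^2 - 50*c - 48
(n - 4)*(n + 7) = n^2 + 3*n - 28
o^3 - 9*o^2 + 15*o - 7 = (o - 7)*(o - 1)^2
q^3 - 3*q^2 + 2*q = q*(q - 2)*(q - 1)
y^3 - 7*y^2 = y^2*(y - 7)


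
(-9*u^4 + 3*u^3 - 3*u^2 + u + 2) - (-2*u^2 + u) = -9*u^4 + 3*u^3 - u^2 + 2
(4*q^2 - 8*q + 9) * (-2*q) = -8*q^3 + 16*q^2 - 18*q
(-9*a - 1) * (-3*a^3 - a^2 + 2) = 27*a^4 + 12*a^3 + a^2 - 18*a - 2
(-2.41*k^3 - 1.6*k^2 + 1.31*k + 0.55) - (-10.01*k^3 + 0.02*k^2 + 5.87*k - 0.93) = 7.6*k^3 - 1.62*k^2 - 4.56*k + 1.48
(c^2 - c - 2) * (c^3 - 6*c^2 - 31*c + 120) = c^5 - 7*c^4 - 27*c^3 + 163*c^2 - 58*c - 240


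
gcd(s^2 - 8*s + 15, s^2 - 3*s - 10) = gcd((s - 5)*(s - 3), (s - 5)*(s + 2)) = s - 5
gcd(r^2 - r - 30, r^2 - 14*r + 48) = r - 6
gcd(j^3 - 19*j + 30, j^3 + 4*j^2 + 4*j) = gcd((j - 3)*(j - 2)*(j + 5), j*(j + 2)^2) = 1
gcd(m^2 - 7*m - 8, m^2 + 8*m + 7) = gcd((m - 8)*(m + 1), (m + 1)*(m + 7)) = m + 1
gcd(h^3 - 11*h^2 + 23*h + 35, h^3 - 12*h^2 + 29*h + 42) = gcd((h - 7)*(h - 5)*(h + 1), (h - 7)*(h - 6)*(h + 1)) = h^2 - 6*h - 7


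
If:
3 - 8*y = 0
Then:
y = 3/8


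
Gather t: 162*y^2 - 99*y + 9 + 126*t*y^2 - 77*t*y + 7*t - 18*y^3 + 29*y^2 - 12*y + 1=t*(126*y^2 - 77*y + 7) - 18*y^3 + 191*y^2 - 111*y + 10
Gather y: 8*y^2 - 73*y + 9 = 8*y^2 - 73*y + 9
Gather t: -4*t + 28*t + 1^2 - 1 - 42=24*t - 42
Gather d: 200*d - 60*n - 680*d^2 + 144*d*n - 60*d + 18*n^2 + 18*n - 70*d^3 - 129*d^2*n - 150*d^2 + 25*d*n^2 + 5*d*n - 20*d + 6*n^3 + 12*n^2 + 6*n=-70*d^3 + d^2*(-129*n - 830) + d*(25*n^2 + 149*n + 120) + 6*n^3 + 30*n^2 - 36*n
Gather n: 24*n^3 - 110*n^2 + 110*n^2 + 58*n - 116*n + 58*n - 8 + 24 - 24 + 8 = 24*n^3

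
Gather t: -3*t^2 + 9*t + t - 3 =-3*t^2 + 10*t - 3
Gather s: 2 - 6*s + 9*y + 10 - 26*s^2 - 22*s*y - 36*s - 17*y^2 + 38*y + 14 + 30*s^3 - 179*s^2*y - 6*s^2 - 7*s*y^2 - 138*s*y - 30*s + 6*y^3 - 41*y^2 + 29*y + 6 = 30*s^3 + s^2*(-179*y - 32) + s*(-7*y^2 - 160*y - 72) + 6*y^3 - 58*y^2 + 76*y + 32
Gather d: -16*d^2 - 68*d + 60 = -16*d^2 - 68*d + 60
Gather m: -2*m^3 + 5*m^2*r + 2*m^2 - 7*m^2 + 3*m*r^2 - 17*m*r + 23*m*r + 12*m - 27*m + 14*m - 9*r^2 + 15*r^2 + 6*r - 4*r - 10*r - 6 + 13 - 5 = -2*m^3 + m^2*(5*r - 5) + m*(3*r^2 + 6*r - 1) + 6*r^2 - 8*r + 2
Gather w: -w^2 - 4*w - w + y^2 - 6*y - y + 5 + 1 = -w^2 - 5*w + y^2 - 7*y + 6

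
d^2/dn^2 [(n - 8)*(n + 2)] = 2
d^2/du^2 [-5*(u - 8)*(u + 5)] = -10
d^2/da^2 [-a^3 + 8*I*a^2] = -6*a + 16*I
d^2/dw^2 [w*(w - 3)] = 2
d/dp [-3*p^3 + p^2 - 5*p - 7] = -9*p^2 + 2*p - 5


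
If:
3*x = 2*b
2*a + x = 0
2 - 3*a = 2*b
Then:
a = -2/3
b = 2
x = 4/3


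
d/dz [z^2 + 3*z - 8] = 2*z + 3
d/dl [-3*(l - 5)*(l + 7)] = -6*l - 6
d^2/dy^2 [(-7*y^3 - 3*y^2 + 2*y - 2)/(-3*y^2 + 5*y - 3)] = 2*(139*y^3 - 342*y^2 + 153*y + 29)/(27*y^6 - 135*y^5 + 306*y^4 - 395*y^3 + 306*y^2 - 135*y + 27)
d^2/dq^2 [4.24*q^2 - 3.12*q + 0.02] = 8.48000000000000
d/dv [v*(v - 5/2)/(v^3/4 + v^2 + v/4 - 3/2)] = 4*(-v^4 + 5*v^3 + 11*v^2 - 12*v + 15)/(v^6 + 8*v^5 + 18*v^4 - 4*v^3 - 47*v^2 - 12*v + 36)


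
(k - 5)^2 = k^2 - 10*k + 25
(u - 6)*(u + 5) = u^2 - u - 30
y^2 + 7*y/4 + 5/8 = (y + 1/2)*(y + 5/4)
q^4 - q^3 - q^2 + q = q*(q - 1)^2*(q + 1)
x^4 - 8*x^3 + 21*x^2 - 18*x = x*(x - 3)^2*(x - 2)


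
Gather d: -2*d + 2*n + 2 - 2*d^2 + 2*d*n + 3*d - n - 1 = -2*d^2 + d*(2*n + 1) + n + 1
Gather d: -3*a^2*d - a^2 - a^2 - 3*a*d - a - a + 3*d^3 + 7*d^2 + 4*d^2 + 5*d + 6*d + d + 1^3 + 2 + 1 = -2*a^2 - 2*a + 3*d^3 + 11*d^2 + d*(-3*a^2 - 3*a + 12) + 4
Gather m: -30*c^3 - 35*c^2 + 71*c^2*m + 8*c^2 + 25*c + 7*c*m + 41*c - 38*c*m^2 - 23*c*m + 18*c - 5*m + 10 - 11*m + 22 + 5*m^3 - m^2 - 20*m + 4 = -30*c^3 - 27*c^2 + 84*c + 5*m^3 + m^2*(-38*c - 1) + m*(71*c^2 - 16*c - 36) + 36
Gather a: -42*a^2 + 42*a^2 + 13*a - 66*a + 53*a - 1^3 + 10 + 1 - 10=0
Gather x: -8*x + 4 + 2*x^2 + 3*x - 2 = 2*x^2 - 5*x + 2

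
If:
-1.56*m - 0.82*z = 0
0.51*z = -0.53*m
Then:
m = 0.00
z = 0.00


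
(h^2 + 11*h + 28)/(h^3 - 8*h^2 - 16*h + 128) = (h + 7)/(h^2 - 12*h + 32)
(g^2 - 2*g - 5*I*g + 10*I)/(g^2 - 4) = (g - 5*I)/(g + 2)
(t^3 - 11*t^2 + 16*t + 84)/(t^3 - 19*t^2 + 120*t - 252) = (t + 2)/(t - 6)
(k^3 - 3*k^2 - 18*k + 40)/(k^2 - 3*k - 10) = (k^2 + 2*k - 8)/(k + 2)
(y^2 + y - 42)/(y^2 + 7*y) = (y - 6)/y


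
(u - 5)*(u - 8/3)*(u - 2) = u^3 - 29*u^2/3 + 86*u/3 - 80/3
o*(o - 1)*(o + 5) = o^3 + 4*o^2 - 5*o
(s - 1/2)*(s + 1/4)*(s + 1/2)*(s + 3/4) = s^4 + s^3 - s^2/16 - s/4 - 3/64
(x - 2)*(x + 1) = x^2 - x - 2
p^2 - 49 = (p - 7)*(p + 7)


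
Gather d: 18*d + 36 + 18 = 18*d + 54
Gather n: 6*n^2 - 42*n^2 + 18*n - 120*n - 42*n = -36*n^2 - 144*n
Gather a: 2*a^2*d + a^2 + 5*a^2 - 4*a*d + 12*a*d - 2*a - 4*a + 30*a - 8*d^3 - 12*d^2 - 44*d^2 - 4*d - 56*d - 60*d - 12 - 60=a^2*(2*d + 6) + a*(8*d + 24) - 8*d^3 - 56*d^2 - 120*d - 72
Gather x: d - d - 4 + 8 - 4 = 0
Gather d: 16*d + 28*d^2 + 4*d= 28*d^2 + 20*d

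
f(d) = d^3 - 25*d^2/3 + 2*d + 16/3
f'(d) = 3*d^2 - 50*d/3 + 2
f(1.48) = -6.72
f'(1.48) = -16.10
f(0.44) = 4.69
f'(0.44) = -4.75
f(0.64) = 3.46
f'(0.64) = -7.44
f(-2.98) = -101.09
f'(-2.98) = 78.31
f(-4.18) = -221.66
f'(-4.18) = 124.08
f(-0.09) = 5.09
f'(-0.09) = 3.52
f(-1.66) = -25.52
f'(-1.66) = 37.93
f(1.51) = -7.20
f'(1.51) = -16.33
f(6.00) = -66.67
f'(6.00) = 10.00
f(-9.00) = -1416.67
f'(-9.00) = 395.00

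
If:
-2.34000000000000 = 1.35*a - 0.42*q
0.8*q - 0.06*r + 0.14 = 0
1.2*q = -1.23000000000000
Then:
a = -2.05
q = -1.02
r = -11.33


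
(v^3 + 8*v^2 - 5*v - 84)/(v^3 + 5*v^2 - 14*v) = (v^2 + v - 12)/(v*(v - 2))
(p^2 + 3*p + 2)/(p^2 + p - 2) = (p + 1)/(p - 1)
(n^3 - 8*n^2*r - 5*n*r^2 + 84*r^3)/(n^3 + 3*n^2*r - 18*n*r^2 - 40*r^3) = (n^2 - 4*n*r - 21*r^2)/(n^2 + 7*n*r + 10*r^2)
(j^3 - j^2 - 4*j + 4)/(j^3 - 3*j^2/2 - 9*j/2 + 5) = 2*(j - 2)/(2*j - 5)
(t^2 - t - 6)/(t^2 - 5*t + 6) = (t + 2)/(t - 2)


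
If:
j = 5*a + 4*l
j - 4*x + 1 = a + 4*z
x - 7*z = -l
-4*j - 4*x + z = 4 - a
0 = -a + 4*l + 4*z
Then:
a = -35/194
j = -521/485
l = -167/3880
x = 111/3880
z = -1/485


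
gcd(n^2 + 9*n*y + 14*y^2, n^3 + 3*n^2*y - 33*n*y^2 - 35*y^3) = n + 7*y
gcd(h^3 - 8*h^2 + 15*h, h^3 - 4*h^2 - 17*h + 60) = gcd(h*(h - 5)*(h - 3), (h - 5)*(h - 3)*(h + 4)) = h^2 - 8*h + 15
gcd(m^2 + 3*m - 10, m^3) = 1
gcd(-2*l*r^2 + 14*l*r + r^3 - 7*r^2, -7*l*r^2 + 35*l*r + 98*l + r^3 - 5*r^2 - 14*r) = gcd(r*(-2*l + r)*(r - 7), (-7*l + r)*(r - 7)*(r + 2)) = r - 7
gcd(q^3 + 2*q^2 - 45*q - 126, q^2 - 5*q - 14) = q - 7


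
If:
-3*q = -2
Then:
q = 2/3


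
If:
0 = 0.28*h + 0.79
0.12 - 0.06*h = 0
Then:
No Solution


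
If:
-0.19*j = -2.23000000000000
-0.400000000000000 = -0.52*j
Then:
No Solution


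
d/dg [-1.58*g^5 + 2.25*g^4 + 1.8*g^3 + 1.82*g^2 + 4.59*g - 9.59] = -7.9*g^4 + 9.0*g^3 + 5.4*g^2 + 3.64*g + 4.59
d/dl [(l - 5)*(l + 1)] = 2*l - 4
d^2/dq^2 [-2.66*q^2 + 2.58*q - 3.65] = -5.32000000000000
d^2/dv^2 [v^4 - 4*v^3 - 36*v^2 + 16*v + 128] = 12*v^2 - 24*v - 72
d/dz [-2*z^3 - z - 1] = -6*z^2 - 1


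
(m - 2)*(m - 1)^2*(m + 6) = m^4 + 2*m^3 - 19*m^2 + 28*m - 12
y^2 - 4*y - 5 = (y - 5)*(y + 1)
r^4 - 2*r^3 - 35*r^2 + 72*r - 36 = (r - 6)*(r - 1)^2*(r + 6)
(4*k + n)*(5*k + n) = 20*k^2 + 9*k*n + n^2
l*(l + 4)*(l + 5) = l^3 + 9*l^2 + 20*l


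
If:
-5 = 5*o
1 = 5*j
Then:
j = 1/5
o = -1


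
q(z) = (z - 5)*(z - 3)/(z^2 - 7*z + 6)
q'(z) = (7 - 2*z)*(z - 5)*(z - 3)/(z^2 - 7*z + 6)^2 + (z - 5)/(z^2 - 7*z + 6) + (z - 3)/(z^2 - 7*z + 6)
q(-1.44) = 1.58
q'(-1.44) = 0.26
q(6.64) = 1.65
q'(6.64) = -1.41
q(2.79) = -0.08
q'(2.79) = 0.44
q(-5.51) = 1.19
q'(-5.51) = 0.03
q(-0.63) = 1.89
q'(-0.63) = 0.59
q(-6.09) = 1.18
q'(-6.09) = 0.03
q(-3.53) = 1.29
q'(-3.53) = 0.07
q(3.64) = 0.14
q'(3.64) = 0.12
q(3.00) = 0.00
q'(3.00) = 0.33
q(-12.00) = 1.09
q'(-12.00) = 0.01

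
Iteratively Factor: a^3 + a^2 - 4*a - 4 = (a + 1)*(a^2 - 4) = (a + 1)*(a + 2)*(a - 2)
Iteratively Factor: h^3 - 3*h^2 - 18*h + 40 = (h + 4)*(h^2 - 7*h + 10) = (h - 5)*(h + 4)*(h - 2)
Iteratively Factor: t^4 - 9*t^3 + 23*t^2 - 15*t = (t - 5)*(t^3 - 4*t^2 + 3*t) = t*(t - 5)*(t^2 - 4*t + 3) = t*(t - 5)*(t - 1)*(t - 3)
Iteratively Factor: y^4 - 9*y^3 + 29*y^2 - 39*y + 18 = (y - 2)*(y^3 - 7*y^2 + 15*y - 9) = (y - 2)*(y - 1)*(y^2 - 6*y + 9) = (y - 3)*(y - 2)*(y - 1)*(y - 3)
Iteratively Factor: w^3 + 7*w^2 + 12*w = (w + 4)*(w^2 + 3*w) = w*(w + 4)*(w + 3)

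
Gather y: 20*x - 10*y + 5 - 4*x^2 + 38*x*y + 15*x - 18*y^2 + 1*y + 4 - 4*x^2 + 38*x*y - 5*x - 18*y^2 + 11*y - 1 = -8*x^2 + 30*x - 36*y^2 + y*(76*x + 2) + 8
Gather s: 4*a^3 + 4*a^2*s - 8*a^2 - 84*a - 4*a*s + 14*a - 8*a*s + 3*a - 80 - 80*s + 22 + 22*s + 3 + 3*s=4*a^3 - 8*a^2 - 67*a + s*(4*a^2 - 12*a - 55) - 55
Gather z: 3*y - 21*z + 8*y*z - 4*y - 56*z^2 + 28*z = -y - 56*z^2 + z*(8*y + 7)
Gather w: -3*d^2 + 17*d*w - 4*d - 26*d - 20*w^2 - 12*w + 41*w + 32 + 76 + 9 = -3*d^2 - 30*d - 20*w^2 + w*(17*d + 29) + 117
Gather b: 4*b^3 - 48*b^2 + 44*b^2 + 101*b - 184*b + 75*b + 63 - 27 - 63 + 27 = 4*b^3 - 4*b^2 - 8*b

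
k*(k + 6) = k^2 + 6*k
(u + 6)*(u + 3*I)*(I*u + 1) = I*u^3 - 2*u^2 + 6*I*u^2 - 12*u + 3*I*u + 18*I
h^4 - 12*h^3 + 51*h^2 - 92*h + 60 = (h - 5)*(h - 3)*(h - 2)^2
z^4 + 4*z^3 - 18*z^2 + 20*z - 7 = (z - 1)^3*(z + 7)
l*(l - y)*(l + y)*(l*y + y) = l^4*y + l^3*y - l^2*y^3 - l*y^3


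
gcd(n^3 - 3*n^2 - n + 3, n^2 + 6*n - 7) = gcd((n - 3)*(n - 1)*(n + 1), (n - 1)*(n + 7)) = n - 1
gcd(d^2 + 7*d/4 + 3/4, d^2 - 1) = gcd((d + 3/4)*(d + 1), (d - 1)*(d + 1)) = d + 1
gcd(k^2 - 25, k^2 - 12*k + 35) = k - 5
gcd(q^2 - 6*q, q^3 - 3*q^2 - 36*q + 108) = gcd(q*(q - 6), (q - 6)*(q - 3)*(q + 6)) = q - 6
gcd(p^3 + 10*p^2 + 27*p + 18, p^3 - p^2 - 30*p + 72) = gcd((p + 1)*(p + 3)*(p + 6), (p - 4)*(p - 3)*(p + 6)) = p + 6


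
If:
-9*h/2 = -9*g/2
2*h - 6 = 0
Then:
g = 3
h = 3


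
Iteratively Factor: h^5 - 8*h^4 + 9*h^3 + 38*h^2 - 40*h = (h - 4)*(h^4 - 4*h^3 - 7*h^2 + 10*h) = (h - 5)*(h - 4)*(h^3 + h^2 - 2*h) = (h - 5)*(h - 4)*(h + 2)*(h^2 - h) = (h - 5)*(h - 4)*(h - 1)*(h + 2)*(h)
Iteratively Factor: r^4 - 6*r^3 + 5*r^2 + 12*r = (r - 4)*(r^3 - 2*r^2 - 3*r) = r*(r - 4)*(r^2 - 2*r - 3) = r*(r - 4)*(r - 3)*(r + 1)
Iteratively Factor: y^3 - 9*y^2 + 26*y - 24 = (y - 4)*(y^2 - 5*y + 6) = (y - 4)*(y - 2)*(y - 3)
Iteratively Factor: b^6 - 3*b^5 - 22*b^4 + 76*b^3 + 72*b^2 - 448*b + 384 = (b - 2)*(b^5 - b^4 - 24*b^3 + 28*b^2 + 128*b - 192) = (b - 2)*(b + 3)*(b^4 - 4*b^3 - 12*b^2 + 64*b - 64) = (b - 4)*(b - 2)*(b + 3)*(b^3 - 12*b + 16) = (b - 4)*(b - 2)^2*(b + 3)*(b^2 + 2*b - 8) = (b - 4)*(b - 2)^3*(b + 3)*(b + 4)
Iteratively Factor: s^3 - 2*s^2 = (s)*(s^2 - 2*s) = s^2*(s - 2)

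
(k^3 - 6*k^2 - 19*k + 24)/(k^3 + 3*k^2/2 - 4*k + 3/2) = 2*(k - 8)/(2*k - 1)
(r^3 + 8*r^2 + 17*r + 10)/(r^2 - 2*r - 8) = (r^2 + 6*r + 5)/(r - 4)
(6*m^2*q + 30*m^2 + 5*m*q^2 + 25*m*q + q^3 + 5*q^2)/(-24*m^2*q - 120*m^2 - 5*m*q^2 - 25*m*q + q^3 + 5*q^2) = (2*m + q)/(-8*m + q)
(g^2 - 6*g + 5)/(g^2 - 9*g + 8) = (g - 5)/(g - 8)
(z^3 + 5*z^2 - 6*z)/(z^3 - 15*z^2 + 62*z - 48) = z*(z + 6)/(z^2 - 14*z + 48)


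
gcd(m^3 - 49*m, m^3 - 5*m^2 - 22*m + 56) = m - 7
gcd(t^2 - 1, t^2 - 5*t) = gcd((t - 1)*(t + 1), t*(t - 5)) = 1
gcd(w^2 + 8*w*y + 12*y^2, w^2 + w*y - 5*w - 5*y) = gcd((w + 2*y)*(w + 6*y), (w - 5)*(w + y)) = 1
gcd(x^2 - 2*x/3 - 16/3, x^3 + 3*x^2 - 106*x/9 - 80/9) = x - 8/3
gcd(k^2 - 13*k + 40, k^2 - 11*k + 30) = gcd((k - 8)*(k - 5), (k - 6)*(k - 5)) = k - 5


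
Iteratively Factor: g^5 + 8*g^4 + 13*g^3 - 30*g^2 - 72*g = (g + 3)*(g^4 + 5*g^3 - 2*g^2 - 24*g) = (g + 3)*(g + 4)*(g^3 + g^2 - 6*g) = (g - 2)*(g + 3)*(g + 4)*(g^2 + 3*g) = g*(g - 2)*(g + 3)*(g + 4)*(g + 3)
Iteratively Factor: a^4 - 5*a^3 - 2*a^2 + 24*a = (a - 4)*(a^3 - a^2 - 6*a) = a*(a - 4)*(a^2 - a - 6) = a*(a - 4)*(a - 3)*(a + 2)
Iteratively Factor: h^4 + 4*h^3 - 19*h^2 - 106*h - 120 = (h + 4)*(h^3 - 19*h - 30) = (h + 3)*(h + 4)*(h^2 - 3*h - 10) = (h + 2)*(h + 3)*(h + 4)*(h - 5)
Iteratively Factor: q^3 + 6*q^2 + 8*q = (q)*(q^2 + 6*q + 8) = q*(q + 2)*(q + 4)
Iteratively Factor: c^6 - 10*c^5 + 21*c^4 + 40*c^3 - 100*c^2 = (c - 5)*(c^5 - 5*c^4 - 4*c^3 + 20*c^2) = c*(c - 5)*(c^4 - 5*c^3 - 4*c^2 + 20*c) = c*(c - 5)*(c - 2)*(c^3 - 3*c^2 - 10*c) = c*(c - 5)*(c - 2)*(c + 2)*(c^2 - 5*c) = c*(c - 5)^2*(c - 2)*(c + 2)*(c)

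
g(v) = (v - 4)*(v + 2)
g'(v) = 2*v - 2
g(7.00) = 27.00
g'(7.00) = 12.00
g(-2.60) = 3.96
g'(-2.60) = -7.20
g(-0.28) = -7.36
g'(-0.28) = -2.56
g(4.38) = 2.42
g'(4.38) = 6.76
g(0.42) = -8.66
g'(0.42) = -1.16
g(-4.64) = 22.81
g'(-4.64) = -11.28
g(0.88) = -8.99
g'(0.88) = -0.24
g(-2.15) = 0.92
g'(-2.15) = -6.30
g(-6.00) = 40.00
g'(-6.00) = -14.00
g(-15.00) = 247.00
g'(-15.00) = -32.00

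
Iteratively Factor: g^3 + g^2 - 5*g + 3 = (g - 1)*(g^2 + 2*g - 3) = (g - 1)*(g + 3)*(g - 1)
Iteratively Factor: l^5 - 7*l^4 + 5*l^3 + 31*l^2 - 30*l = (l + 2)*(l^4 - 9*l^3 + 23*l^2 - 15*l) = (l - 1)*(l + 2)*(l^3 - 8*l^2 + 15*l) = (l - 3)*(l - 1)*(l + 2)*(l^2 - 5*l) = (l - 5)*(l - 3)*(l - 1)*(l + 2)*(l)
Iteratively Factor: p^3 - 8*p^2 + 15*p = (p)*(p^2 - 8*p + 15) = p*(p - 5)*(p - 3)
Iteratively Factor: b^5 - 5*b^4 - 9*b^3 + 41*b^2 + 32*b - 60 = (b + 2)*(b^4 - 7*b^3 + 5*b^2 + 31*b - 30) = (b - 1)*(b + 2)*(b^3 - 6*b^2 - b + 30) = (b - 1)*(b + 2)^2*(b^2 - 8*b + 15) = (b - 5)*(b - 1)*(b + 2)^2*(b - 3)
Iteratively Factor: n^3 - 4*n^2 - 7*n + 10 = (n + 2)*(n^2 - 6*n + 5) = (n - 5)*(n + 2)*(n - 1)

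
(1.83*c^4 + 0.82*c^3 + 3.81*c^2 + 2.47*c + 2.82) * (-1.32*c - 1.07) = -2.4156*c^5 - 3.0405*c^4 - 5.9066*c^3 - 7.3371*c^2 - 6.3653*c - 3.0174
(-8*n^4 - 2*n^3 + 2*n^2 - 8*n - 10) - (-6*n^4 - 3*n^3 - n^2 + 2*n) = -2*n^4 + n^3 + 3*n^2 - 10*n - 10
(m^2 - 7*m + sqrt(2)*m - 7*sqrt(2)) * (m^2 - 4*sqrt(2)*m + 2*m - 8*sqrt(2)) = m^4 - 5*m^3 - 3*sqrt(2)*m^3 - 22*m^2 + 15*sqrt(2)*m^2 + 40*m + 42*sqrt(2)*m + 112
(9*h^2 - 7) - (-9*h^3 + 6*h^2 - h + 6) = 9*h^3 + 3*h^2 + h - 13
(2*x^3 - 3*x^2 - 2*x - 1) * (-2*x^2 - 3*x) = -4*x^5 + 13*x^3 + 8*x^2 + 3*x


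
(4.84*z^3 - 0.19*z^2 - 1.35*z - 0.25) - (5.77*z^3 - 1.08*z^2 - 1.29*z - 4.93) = -0.93*z^3 + 0.89*z^2 - 0.0600000000000001*z + 4.68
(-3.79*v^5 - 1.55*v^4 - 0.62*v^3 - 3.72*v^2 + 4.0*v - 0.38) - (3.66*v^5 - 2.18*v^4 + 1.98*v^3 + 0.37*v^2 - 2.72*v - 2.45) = -7.45*v^5 + 0.63*v^4 - 2.6*v^3 - 4.09*v^2 + 6.72*v + 2.07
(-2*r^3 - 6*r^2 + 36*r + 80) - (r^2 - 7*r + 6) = -2*r^3 - 7*r^2 + 43*r + 74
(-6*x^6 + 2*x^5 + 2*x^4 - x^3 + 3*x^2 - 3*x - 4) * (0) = 0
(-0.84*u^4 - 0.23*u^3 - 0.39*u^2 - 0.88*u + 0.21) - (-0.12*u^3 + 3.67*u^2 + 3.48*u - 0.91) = -0.84*u^4 - 0.11*u^3 - 4.06*u^2 - 4.36*u + 1.12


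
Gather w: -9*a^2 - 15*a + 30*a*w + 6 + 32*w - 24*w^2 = -9*a^2 - 15*a - 24*w^2 + w*(30*a + 32) + 6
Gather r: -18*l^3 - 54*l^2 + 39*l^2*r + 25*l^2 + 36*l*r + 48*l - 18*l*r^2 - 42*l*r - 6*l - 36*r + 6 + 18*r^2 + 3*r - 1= -18*l^3 - 29*l^2 + 42*l + r^2*(18 - 18*l) + r*(39*l^2 - 6*l - 33) + 5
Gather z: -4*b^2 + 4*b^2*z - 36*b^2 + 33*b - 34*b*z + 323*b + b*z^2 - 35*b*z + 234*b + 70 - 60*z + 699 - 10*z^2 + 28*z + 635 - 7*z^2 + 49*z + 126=-40*b^2 + 590*b + z^2*(b - 17) + z*(4*b^2 - 69*b + 17) + 1530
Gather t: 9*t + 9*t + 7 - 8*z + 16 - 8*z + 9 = 18*t - 16*z + 32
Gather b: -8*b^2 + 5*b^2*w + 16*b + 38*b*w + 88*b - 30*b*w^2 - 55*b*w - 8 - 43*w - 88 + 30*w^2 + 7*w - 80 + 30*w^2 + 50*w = b^2*(5*w - 8) + b*(-30*w^2 - 17*w + 104) + 60*w^2 + 14*w - 176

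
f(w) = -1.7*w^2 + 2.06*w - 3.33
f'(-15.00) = 53.06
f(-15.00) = -416.73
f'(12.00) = -38.74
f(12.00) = -223.41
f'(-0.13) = 2.50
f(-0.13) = -3.63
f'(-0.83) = 4.88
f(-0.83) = -6.21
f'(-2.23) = 9.64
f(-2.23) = -16.38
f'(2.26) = -5.62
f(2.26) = -7.36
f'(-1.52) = 7.23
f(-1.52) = -10.39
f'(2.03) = -4.84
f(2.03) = -6.15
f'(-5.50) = 20.76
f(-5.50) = -66.08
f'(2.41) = -6.13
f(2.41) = -8.24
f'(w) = 2.06 - 3.4*w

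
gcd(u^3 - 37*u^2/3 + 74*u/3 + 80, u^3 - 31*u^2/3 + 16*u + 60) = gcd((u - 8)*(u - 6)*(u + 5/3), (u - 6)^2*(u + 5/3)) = u^2 - 13*u/3 - 10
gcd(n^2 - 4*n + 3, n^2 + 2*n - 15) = n - 3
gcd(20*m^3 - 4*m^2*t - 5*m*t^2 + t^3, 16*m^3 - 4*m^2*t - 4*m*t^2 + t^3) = -4*m^2 + t^2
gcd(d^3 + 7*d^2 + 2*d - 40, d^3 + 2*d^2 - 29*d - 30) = 1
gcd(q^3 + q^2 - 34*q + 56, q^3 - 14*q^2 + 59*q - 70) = q - 2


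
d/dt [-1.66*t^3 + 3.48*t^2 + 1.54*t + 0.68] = -4.98*t^2 + 6.96*t + 1.54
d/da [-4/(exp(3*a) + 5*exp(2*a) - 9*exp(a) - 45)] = (12*exp(2*a) + 40*exp(a) - 36)*exp(a)/(exp(3*a) + 5*exp(2*a) - 9*exp(a) - 45)^2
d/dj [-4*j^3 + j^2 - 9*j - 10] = -12*j^2 + 2*j - 9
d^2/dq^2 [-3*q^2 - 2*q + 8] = -6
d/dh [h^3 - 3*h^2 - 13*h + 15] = 3*h^2 - 6*h - 13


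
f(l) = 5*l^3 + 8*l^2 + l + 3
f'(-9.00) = 1072.00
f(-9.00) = -3003.00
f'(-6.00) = 445.00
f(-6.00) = -795.00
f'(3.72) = 268.10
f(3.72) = 374.82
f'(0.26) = 6.17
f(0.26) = 3.89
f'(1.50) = 58.75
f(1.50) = 39.38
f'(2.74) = 157.45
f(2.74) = 168.65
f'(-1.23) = 4.01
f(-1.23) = 4.57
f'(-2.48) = 53.58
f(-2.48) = -26.54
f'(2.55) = 139.34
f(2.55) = 140.48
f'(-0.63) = -3.13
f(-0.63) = 4.29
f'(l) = 15*l^2 + 16*l + 1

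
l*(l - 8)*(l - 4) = l^3 - 12*l^2 + 32*l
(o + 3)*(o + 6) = o^2 + 9*o + 18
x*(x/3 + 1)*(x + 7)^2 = x^4/3 + 17*x^3/3 + 91*x^2/3 + 49*x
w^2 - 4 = (w - 2)*(w + 2)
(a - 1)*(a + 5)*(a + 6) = a^3 + 10*a^2 + 19*a - 30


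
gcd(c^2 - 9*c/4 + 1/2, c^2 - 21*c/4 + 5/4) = c - 1/4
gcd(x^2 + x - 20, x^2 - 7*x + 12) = x - 4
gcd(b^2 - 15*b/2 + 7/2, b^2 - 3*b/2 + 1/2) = b - 1/2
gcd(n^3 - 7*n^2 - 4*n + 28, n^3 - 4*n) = n^2 - 4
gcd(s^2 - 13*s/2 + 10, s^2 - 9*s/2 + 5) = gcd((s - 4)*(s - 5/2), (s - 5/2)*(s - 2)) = s - 5/2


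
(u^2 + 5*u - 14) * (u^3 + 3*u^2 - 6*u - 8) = u^5 + 8*u^4 - 5*u^3 - 80*u^2 + 44*u + 112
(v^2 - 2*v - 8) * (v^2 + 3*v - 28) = v^4 + v^3 - 42*v^2 + 32*v + 224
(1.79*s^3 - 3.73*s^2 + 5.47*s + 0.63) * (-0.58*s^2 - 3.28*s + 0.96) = -1.0382*s^5 - 3.7078*s^4 + 10.7802*s^3 - 21.8878*s^2 + 3.1848*s + 0.6048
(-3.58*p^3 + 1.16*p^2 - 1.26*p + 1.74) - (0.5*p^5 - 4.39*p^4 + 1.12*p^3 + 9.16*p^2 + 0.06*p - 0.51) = -0.5*p^5 + 4.39*p^4 - 4.7*p^3 - 8.0*p^2 - 1.32*p + 2.25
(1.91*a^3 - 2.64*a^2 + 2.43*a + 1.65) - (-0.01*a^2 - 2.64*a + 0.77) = 1.91*a^3 - 2.63*a^2 + 5.07*a + 0.88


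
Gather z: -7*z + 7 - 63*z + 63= 70 - 70*z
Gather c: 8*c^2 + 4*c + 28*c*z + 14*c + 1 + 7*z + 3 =8*c^2 + c*(28*z + 18) + 7*z + 4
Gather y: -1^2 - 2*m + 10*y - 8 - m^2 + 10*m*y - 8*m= -m^2 - 10*m + y*(10*m + 10) - 9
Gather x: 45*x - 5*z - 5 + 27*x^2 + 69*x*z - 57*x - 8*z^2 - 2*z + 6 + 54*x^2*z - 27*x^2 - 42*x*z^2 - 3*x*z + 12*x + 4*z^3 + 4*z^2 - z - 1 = 54*x^2*z + x*(-42*z^2 + 66*z) + 4*z^3 - 4*z^2 - 8*z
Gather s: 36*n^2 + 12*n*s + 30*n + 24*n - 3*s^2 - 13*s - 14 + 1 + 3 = 36*n^2 + 54*n - 3*s^2 + s*(12*n - 13) - 10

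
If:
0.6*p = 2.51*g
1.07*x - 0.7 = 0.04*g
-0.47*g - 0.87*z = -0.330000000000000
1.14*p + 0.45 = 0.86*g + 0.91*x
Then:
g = 0.04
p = 0.16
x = 0.66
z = 0.36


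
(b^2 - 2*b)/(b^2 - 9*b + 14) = b/(b - 7)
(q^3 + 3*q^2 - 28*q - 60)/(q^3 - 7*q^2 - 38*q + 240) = (q + 2)/(q - 8)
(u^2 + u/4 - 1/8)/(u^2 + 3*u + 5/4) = (4*u - 1)/(2*(2*u + 5))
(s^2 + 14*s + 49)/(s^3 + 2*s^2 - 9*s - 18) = (s^2 + 14*s + 49)/(s^3 + 2*s^2 - 9*s - 18)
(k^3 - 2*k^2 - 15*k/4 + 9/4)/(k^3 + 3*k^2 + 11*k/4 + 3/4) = (2*k^2 - 7*k + 3)/(2*k^2 + 3*k + 1)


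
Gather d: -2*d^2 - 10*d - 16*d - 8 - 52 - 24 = -2*d^2 - 26*d - 84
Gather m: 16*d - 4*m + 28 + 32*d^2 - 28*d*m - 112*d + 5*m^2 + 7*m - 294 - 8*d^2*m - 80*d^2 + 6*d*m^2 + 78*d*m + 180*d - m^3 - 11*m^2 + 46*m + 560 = -48*d^2 + 84*d - m^3 + m^2*(6*d - 6) + m*(-8*d^2 + 50*d + 49) + 294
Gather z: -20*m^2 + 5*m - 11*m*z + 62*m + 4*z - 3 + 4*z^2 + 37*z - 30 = -20*m^2 + 67*m + 4*z^2 + z*(41 - 11*m) - 33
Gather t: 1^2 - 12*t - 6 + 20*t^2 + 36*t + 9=20*t^2 + 24*t + 4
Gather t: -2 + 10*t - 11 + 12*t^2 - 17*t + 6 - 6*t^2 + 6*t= 6*t^2 - t - 7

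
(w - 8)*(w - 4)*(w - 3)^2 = w^4 - 18*w^3 + 113*w^2 - 300*w + 288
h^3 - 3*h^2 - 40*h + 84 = (h - 7)*(h - 2)*(h + 6)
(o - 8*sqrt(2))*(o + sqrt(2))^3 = o^4 - 5*sqrt(2)*o^3 - 42*o^2 - 46*sqrt(2)*o - 32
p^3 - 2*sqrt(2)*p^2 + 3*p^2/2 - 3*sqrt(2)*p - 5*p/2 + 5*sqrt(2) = (p - 1)*(p + 5/2)*(p - 2*sqrt(2))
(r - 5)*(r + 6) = r^2 + r - 30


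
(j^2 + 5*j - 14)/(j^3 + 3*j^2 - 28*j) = (j - 2)/(j*(j - 4))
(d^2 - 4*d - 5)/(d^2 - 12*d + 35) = (d + 1)/(d - 7)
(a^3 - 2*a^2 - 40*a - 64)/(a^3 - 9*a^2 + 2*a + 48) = (a + 4)/(a - 3)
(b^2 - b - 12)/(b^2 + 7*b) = (b^2 - b - 12)/(b*(b + 7))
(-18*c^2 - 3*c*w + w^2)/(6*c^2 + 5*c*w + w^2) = (-6*c + w)/(2*c + w)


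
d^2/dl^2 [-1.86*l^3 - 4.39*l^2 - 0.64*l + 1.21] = -11.16*l - 8.78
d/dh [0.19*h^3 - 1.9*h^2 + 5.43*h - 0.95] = 0.57*h^2 - 3.8*h + 5.43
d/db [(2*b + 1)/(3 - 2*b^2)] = 2*(2*b^2 + 2*b + 3)/(4*b^4 - 12*b^2 + 9)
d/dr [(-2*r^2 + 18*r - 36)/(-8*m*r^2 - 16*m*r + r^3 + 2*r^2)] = 2*(r*(2*r - 9)*(8*m*r + 16*m - r^2 - 2*r) - (r^2 - 9*r + 18)*(16*m*r + 16*m - 3*r^2 - 4*r))/(r^2*(8*m*r + 16*m - r^2 - 2*r)^2)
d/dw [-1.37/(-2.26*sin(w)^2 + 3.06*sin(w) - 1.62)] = (4.1922 - 6.1924*sin(w))*cos(w)/(2.26*sin(w)^2 - 3.06*sin(w) + 1.62)^2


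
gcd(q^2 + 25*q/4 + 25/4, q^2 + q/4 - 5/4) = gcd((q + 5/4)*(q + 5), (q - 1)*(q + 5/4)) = q + 5/4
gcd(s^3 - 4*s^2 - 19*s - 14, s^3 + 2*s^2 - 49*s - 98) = s^2 - 5*s - 14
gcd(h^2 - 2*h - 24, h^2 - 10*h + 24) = h - 6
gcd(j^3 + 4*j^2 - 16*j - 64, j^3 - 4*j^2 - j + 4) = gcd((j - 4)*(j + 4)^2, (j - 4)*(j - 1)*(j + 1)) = j - 4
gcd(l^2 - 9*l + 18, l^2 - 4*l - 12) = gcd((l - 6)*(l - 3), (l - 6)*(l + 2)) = l - 6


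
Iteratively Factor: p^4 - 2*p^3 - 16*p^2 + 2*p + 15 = (p - 5)*(p^3 + 3*p^2 - p - 3) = (p - 5)*(p + 3)*(p^2 - 1) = (p - 5)*(p - 1)*(p + 3)*(p + 1)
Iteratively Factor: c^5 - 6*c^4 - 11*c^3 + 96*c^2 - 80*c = (c - 4)*(c^4 - 2*c^3 - 19*c^2 + 20*c) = c*(c - 4)*(c^3 - 2*c^2 - 19*c + 20) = c*(c - 4)*(c - 1)*(c^2 - c - 20) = c*(c - 4)*(c - 1)*(c + 4)*(c - 5)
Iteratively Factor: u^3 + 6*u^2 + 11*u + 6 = (u + 2)*(u^2 + 4*u + 3) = (u + 2)*(u + 3)*(u + 1)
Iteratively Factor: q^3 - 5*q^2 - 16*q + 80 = (q + 4)*(q^2 - 9*q + 20) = (q - 5)*(q + 4)*(q - 4)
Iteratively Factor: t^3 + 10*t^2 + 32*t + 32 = (t + 4)*(t^2 + 6*t + 8) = (t + 4)^2*(t + 2)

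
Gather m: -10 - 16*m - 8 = -16*m - 18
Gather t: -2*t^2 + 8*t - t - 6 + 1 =-2*t^2 + 7*t - 5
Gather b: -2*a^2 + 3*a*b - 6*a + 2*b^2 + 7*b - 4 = -2*a^2 - 6*a + 2*b^2 + b*(3*a + 7) - 4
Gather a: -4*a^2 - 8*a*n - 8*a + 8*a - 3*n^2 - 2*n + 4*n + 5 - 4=-4*a^2 - 8*a*n - 3*n^2 + 2*n + 1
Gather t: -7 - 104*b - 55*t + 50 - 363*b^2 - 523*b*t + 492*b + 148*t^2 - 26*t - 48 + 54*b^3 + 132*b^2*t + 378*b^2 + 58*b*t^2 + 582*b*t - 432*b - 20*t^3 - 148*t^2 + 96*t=54*b^3 + 15*b^2 + 58*b*t^2 - 44*b - 20*t^3 + t*(132*b^2 + 59*b + 15) - 5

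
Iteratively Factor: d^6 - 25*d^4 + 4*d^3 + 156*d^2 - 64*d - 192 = (d + 1)*(d^5 - d^4 - 24*d^3 + 28*d^2 + 128*d - 192) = (d - 2)*(d + 1)*(d^4 + d^3 - 22*d^2 - 16*d + 96) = (d - 4)*(d - 2)*(d + 1)*(d^3 + 5*d^2 - 2*d - 24) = (d - 4)*(d - 2)^2*(d + 1)*(d^2 + 7*d + 12) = (d - 4)*(d - 2)^2*(d + 1)*(d + 4)*(d + 3)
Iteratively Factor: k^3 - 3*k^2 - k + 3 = (k - 3)*(k^2 - 1) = (k - 3)*(k + 1)*(k - 1)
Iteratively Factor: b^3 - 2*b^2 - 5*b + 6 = (b + 2)*(b^2 - 4*b + 3) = (b - 1)*(b + 2)*(b - 3)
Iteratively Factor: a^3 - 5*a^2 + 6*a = (a - 3)*(a^2 - 2*a) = (a - 3)*(a - 2)*(a)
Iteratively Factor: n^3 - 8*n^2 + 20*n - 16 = (n - 4)*(n^2 - 4*n + 4) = (n - 4)*(n - 2)*(n - 2)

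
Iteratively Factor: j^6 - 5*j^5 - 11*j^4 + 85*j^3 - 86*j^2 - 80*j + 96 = (j - 4)*(j^5 - j^4 - 15*j^3 + 25*j^2 + 14*j - 24) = (j - 4)*(j - 3)*(j^4 + 2*j^3 - 9*j^2 - 2*j + 8) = (j - 4)*(j - 3)*(j - 2)*(j^3 + 4*j^2 - j - 4) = (j - 4)*(j - 3)*(j - 2)*(j + 4)*(j^2 - 1) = (j - 4)*(j - 3)*(j - 2)*(j + 1)*(j + 4)*(j - 1)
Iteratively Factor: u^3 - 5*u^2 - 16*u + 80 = (u - 4)*(u^2 - u - 20) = (u - 4)*(u + 4)*(u - 5)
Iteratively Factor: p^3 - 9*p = (p - 3)*(p^2 + 3*p) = p*(p - 3)*(p + 3)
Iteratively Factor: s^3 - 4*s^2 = (s)*(s^2 - 4*s) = s*(s - 4)*(s)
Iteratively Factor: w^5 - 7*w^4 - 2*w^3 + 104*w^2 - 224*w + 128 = (w - 4)*(w^4 - 3*w^3 - 14*w^2 + 48*w - 32) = (w - 4)*(w - 2)*(w^3 - w^2 - 16*w + 16) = (w - 4)^2*(w - 2)*(w^2 + 3*w - 4) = (w - 4)^2*(w - 2)*(w - 1)*(w + 4)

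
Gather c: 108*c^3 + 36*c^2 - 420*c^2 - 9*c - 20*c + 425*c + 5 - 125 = 108*c^3 - 384*c^2 + 396*c - 120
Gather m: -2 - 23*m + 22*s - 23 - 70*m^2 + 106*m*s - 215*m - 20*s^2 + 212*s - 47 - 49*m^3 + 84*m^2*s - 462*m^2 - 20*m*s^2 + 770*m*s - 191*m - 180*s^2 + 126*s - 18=-49*m^3 + m^2*(84*s - 532) + m*(-20*s^2 + 876*s - 429) - 200*s^2 + 360*s - 90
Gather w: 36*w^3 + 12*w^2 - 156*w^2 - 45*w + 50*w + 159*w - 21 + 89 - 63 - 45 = 36*w^3 - 144*w^2 + 164*w - 40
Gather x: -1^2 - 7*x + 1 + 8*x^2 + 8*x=8*x^2 + x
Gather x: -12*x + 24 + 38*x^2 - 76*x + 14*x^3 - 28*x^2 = 14*x^3 + 10*x^2 - 88*x + 24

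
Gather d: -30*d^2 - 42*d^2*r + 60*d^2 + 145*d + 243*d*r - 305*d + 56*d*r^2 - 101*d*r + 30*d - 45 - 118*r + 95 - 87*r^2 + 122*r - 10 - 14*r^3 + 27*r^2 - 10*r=d^2*(30 - 42*r) + d*(56*r^2 + 142*r - 130) - 14*r^3 - 60*r^2 - 6*r + 40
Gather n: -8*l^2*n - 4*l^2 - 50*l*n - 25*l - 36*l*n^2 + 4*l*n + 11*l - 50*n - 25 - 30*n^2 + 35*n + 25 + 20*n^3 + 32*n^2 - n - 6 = -4*l^2 - 14*l + 20*n^3 + n^2*(2 - 36*l) + n*(-8*l^2 - 46*l - 16) - 6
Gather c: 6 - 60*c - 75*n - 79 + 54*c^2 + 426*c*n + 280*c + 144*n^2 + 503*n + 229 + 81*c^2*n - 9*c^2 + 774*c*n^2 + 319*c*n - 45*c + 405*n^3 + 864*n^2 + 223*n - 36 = c^2*(81*n + 45) + c*(774*n^2 + 745*n + 175) + 405*n^3 + 1008*n^2 + 651*n + 120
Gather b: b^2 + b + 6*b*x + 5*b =b^2 + b*(6*x + 6)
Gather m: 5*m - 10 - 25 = 5*m - 35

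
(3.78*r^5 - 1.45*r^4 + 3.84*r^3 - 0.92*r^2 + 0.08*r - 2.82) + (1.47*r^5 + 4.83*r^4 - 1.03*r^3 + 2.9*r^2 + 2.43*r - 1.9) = 5.25*r^5 + 3.38*r^4 + 2.81*r^3 + 1.98*r^2 + 2.51*r - 4.72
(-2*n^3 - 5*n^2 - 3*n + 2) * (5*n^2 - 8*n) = -10*n^5 - 9*n^4 + 25*n^3 + 34*n^2 - 16*n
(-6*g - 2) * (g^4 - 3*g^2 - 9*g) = -6*g^5 - 2*g^4 + 18*g^3 + 60*g^2 + 18*g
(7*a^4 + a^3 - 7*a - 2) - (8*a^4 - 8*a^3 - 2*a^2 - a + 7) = -a^4 + 9*a^3 + 2*a^2 - 6*a - 9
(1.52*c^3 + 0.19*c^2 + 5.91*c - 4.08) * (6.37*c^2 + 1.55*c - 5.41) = 9.6824*c^5 + 3.5663*c^4 + 29.718*c^3 - 17.857*c^2 - 38.2971*c + 22.0728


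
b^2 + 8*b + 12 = (b + 2)*(b + 6)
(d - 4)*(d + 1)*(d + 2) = d^3 - d^2 - 10*d - 8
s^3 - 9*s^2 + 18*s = s*(s - 6)*(s - 3)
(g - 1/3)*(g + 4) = g^2 + 11*g/3 - 4/3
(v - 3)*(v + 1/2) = v^2 - 5*v/2 - 3/2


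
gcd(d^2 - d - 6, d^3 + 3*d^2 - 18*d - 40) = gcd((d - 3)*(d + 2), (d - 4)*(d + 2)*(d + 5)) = d + 2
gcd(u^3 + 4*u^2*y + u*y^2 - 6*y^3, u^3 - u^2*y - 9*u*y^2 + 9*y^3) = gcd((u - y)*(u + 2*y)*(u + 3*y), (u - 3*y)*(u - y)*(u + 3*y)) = -u^2 - 2*u*y + 3*y^2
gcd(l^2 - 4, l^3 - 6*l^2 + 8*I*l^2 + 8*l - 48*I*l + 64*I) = l - 2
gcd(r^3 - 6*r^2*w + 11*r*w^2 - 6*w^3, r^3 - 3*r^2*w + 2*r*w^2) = r^2 - 3*r*w + 2*w^2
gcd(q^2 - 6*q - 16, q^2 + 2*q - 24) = 1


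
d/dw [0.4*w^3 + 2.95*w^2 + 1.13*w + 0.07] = 1.2*w^2 + 5.9*w + 1.13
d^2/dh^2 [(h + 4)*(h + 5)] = 2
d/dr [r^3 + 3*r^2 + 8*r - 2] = 3*r^2 + 6*r + 8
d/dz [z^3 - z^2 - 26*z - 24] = 3*z^2 - 2*z - 26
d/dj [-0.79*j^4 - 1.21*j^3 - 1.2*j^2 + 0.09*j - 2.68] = -3.16*j^3 - 3.63*j^2 - 2.4*j + 0.09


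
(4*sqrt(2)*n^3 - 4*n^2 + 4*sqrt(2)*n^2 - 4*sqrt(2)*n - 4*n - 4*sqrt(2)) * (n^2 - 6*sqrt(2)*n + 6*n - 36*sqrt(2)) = 4*sqrt(2)*n^5 - 52*n^4 + 28*sqrt(2)*n^4 - 364*n^3 + 44*sqrt(2)*n^3 - 264*n^2 + 140*sqrt(2)*n^2 + 120*sqrt(2)*n + 336*n + 288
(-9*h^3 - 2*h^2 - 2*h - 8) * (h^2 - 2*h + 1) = -9*h^5 + 16*h^4 - 7*h^3 - 6*h^2 + 14*h - 8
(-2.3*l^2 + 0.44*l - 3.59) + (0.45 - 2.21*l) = -2.3*l^2 - 1.77*l - 3.14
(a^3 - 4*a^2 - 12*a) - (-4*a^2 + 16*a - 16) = a^3 - 28*a + 16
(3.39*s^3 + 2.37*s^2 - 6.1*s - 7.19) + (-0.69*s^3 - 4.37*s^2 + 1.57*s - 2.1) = 2.7*s^3 - 2.0*s^2 - 4.53*s - 9.29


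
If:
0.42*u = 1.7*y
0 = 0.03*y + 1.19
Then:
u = -160.56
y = -39.67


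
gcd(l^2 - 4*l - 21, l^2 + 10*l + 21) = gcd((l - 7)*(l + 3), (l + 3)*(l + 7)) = l + 3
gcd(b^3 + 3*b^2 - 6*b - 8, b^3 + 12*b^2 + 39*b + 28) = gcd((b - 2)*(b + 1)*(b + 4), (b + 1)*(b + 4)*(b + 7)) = b^2 + 5*b + 4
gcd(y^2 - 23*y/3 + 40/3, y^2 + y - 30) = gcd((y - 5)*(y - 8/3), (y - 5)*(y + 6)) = y - 5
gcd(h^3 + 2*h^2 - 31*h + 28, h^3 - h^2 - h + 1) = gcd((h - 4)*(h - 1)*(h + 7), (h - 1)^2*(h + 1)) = h - 1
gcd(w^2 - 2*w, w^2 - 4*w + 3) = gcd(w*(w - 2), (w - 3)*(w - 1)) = 1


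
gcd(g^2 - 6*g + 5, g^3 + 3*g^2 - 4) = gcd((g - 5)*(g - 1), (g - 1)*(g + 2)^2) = g - 1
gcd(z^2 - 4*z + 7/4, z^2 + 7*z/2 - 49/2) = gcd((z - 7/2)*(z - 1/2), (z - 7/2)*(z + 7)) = z - 7/2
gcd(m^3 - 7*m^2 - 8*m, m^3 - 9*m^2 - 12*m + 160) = m - 8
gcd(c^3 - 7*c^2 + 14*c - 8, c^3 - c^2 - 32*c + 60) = c - 2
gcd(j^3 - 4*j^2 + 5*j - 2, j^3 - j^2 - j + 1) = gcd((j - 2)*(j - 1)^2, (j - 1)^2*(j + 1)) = j^2 - 2*j + 1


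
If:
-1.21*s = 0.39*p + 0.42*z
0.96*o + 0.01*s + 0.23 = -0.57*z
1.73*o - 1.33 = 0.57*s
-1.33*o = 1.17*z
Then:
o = -0.60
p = 12.18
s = -4.17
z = 0.69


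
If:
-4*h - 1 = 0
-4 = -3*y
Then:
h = -1/4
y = 4/3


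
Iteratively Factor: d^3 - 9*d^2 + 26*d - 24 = (d - 4)*(d^2 - 5*d + 6) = (d - 4)*(d - 3)*(d - 2)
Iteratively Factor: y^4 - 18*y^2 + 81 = (y - 3)*(y^3 + 3*y^2 - 9*y - 27) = (y - 3)*(y + 3)*(y^2 - 9) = (y - 3)*(y + 3)^2*(y - 3)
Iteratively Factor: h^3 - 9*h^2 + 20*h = (h - 4)*(h^2 - 5*h) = (h - 5)*(h - 4)*(h)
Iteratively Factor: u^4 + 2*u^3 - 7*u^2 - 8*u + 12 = (u - 1)*(u^3 + 3*u^2 - 4*u - 12) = (u - 1)*(u + 3)*(u^2 - 4) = (u - 2)*(u - 1)*(u + 3)*(u + 2)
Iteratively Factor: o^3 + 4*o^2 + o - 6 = (o + 2)*(o^2 + 2*o - 3) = (o - 1)*(o + 2)*(o + 3)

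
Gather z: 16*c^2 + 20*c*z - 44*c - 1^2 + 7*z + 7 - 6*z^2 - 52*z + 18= 16*c^2 - 44*c - 6*z^2 + z*(20*c - 45) + 24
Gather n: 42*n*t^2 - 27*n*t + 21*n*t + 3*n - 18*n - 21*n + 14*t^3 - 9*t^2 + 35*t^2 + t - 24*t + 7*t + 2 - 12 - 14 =n*(42*t^2 - 6*t - 36) + 14*t^3 + 26*t^2 - 16*t - 24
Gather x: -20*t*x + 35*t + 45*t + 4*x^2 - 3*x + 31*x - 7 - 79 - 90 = 80*t + 4*x^2 + x*(28 - 20*t) - 176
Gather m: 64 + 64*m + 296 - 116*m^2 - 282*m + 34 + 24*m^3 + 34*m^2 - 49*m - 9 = 24*m^3 - 82*m^2 - 267*m + 385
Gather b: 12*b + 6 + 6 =12*b + 12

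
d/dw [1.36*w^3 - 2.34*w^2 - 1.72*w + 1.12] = 4.08*w^2 - 4.68*w - 1.72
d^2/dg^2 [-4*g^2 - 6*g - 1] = -8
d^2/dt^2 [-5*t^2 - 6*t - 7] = -10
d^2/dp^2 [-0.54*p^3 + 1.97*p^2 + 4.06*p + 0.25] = 3.94 - 3.24*p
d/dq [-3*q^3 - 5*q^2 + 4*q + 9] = -9*q^2 - 10*q + 4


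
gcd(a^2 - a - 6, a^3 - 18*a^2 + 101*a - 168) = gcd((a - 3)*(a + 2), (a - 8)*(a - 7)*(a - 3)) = a - 3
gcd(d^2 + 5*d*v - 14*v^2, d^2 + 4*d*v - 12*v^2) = -d + 2*v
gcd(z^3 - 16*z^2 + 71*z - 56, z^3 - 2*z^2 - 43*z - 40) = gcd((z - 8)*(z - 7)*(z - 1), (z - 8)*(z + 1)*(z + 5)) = z - 8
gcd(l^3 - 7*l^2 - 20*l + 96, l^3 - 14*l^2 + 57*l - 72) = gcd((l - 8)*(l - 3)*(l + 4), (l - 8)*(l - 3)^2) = l^2 - 11*l + 24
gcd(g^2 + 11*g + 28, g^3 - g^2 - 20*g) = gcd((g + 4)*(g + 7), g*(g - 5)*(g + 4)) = g + 4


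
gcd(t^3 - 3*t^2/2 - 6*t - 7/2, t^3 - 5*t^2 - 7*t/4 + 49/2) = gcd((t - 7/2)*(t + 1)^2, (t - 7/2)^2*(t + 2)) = t - 7/2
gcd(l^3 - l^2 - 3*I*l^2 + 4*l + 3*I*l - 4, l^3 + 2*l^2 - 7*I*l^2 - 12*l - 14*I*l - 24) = l - 4*I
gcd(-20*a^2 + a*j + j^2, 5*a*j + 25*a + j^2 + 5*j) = 5*a + j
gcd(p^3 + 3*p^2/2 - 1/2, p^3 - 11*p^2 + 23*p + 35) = p + 1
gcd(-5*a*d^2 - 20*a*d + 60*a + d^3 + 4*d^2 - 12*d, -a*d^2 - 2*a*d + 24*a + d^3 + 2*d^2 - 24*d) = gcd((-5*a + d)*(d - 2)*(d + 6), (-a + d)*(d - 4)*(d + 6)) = d + 6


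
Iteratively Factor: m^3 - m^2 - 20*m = (m - 5)*(m^2 + 4*m) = m*(m - 5)*(m + 4)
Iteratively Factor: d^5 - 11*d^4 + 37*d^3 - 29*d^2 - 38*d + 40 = (d + 1)*(d^4 - 12*d^3 + 49*d^2 - 78*d + 40) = (d - 2)*(d + 1)*(d^3 - 10*d^2 + 29*d - 20) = (d - 4)*(d - 2)*(d + 1)*(d^2 - 6*d + 5) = (d - 5)*(d - 4)*(d - 2)*(d + 1)*(d - 1)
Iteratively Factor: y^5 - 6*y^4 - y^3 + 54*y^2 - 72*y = (y - 4)*(y^4 - 2*y^3 - 9*y^2 + 18*y) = (y - 4)*(y - 3)*(y^3 + y^2 - 6*y) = y*(y - 4)*(y - 3)*(y^2 + y - 6) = y*(y - 4)*(y - 3)*(y + 3)*(y - 2)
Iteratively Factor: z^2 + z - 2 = (z + 2)*(z - 1)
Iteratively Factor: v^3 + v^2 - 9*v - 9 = (v + 1)*(v^2 - 9) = (v + 1)*(v + 3)*(v - 3)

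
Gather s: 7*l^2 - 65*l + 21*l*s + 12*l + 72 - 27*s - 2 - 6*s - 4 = 7*l^2 - 53*l + s*(21*l - 33) + 66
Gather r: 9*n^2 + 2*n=9*n^2 + 2*n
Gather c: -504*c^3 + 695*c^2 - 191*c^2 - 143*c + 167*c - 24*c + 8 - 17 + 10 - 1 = -504*c^3 + 504*c^2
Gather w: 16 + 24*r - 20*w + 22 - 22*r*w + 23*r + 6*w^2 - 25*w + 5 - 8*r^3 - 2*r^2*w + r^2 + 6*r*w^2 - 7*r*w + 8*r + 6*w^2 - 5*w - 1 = -8*r^3 + r^2 + 55*r + w^2*(6*r + 12) + w*(-2*r^2 - 29*r - 50) + 42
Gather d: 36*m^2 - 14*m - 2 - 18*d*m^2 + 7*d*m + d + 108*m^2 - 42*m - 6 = d*(-18*m^2 + 7*m + 1) + 144*m^2 - 56*m - 8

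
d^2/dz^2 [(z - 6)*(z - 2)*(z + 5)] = 6*z - 6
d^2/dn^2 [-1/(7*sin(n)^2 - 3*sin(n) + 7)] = (196*sin(n)^4 - 63*sin(n)^3 - 481*sin(n)^2 + 147*sin(n) + 80)/(7*sin(n)^2 - 3*sin(n) + 7)^3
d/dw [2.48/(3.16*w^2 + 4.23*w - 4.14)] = (-15.6736*w - 10.4904)/(3.16*w^2 + 4.23*w - 4.14)^2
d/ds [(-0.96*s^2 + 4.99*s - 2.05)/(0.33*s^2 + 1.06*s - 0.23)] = (-2.6643*s^2 + 1.7946*s + 1.0253)/(0.1089*s^4 + 0.6996*s^3 + 0.9718*s^2 - 0.4876*s + 0.0529)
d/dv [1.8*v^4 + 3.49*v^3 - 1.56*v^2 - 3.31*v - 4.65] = 7.2*v^3 + 10.47*v^2 - 3.12*v - 3.31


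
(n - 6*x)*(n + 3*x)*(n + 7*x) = n^3 + 4*n^2*x - 39*n*x^2 - 126*x^3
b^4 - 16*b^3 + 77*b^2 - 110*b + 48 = (b - 8)*(b - 6)*(b - 1)^2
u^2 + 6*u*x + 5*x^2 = (u + x)*(u + 5*x)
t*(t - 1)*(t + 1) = t^3 - t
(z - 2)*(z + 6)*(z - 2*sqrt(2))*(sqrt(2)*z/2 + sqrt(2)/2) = sqrt(2)*z^4/2 - 2*z^3 + 5*sqrt(2)*z^3/2 - 10*z^2 - 4*sqrt(2)*z^2 - 6*sqrt(2)*z + 16*z + 24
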